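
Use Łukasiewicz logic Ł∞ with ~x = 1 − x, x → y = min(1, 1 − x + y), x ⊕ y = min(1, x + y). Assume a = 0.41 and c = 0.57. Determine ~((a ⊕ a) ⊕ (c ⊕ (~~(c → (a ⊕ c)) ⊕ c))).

0.00

a ⊕ a = min(1, 0.41 + 0.41) = min(1, 0.82) = 0.82
a ⊕ c = min(1, 0.41 + 0.57) = min(1, 0.98) = 0.98
c → (a ⊕ c) = min(1, 1 − 0.57 + 0.98) = min(1, 1.41) = 1.00
~(c → (a ⊕ c)) = 1 − 1.00 = 0.00
~~(c → (a ⊕ c)) = 1 − 0.00 = 1.00
~~(c → (a ⊕ c)) ⊕ c = min(1, 1.00 + 0.57) = min(1, 1.57) = 1.00
c ⊕ (~~(c → (a ⊕ c)) ⊕ c) = min(1, 0.57 + 1.00) = min(1, 1.57) = 1.00
(a ⊕ a) ⊕ (c ⊕ (~~(c → (a ⊕ c)) ⊕ c)) = min(1, 0.82 + 1.00) = min(1, 1.82) = 1.00
~((a ⊕ a) ⊕ (c ⊕ (~~(c → (a ⊕ c)) ⊕ c))) = 1 − 1.00 = 0.00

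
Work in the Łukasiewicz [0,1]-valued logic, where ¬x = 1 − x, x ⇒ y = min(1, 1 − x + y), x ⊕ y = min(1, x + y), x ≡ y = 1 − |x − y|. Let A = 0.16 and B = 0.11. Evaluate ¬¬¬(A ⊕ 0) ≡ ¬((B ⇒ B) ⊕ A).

A ⊕ 0 = min(1, 0.16 + 0.00) = min(1, 0.16) = 0.16
¬(A ⊕ 0) = 1 − 0.16 = 0.84
¬¬(A ⊕ 0) = 1 − 0.84 = 0.16
¬¬¬(A ⊕ 0) = 1 − 0.16 = 0.84
B ⇒ B = min(1, 1 − 0.11 + 0.11) = min(1, 1.00) = 1.00
(B ⇒ B) ⊕ A = min(1, 1.00 + 0.16) = min(1, 1.16) = 1.00
¬((B ⇒ B) ⊕ A) = 1 − 1.00 = 0.00
¬¬¬(A ⊕ 0) ≡ ¬((B ⇒ B) ⊕ A) = 1 − |0.84 − 0.00| = 1 − 0.84 = 0.16

0.16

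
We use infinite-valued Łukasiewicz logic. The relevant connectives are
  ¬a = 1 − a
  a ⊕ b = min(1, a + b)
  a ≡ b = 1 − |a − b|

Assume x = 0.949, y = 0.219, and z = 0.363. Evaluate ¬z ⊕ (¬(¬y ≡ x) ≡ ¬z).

1.000

¬z = 1 − 0.363 = 0.637
¬y = 1 − 0.219 = 0.781
¬y ≡ x = 1 − |0.781 − 0.949| = 1 − 0.168 = 0.832
¬(¬y ≡ x) = 1 − 0.832 = 0.168
¬(¬y ≡ x) ≡ ¬z = 1 − |0.168 − 0.637| = 1 − 0.469 = 0.531
¬z ⊕ (¬(¬y ≡ x) ≡ ¬z) = min(1, 0.637 + 0.531) = min(1, 1.168) = 1.000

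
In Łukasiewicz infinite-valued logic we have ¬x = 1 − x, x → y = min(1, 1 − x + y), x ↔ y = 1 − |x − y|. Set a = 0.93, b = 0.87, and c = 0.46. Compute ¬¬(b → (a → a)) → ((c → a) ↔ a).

a → a = min(1, 1 − 0.93 + 0.93) = min(1, 1.00) = 1.00
b → (a → a) = min(1, 1 − 0.87 + 1.00) = min(1, 1.13) = 1.00
¬(b → (a → a)) = 1 − 1.00 = 0.00
¬¬(b → (a → a)) = 1 − 0.00 = 1.00
c → a = min(1, 1 − 0.46 + 0.93) = min(1, 1.47) = 1.00
(c → a) ↔ a = 1 − |1.00 − 0.93| = 1 − 0.07 = 0.93
¬¬(b → (a → a)) → ((c → a) ↔ a) = min(1, 1 − 1.00 + 0.93) = min(1, 0.93) = 0.93

0.93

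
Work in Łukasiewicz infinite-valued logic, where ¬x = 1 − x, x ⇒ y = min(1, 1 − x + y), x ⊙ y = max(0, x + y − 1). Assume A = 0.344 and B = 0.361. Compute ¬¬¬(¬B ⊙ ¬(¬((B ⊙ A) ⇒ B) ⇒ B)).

¬B = 1 − 0.361 = 0.639
B ⊙ A = max(0, 0.361 + 0.344 − 1) = max(0, -0.295) = 0.000
(B ⊙ A) ⇒ B = min(1, 1 − 0.000 + 0.361) = min(1, 1.361) = 1.000
¬((B ⊙ A) ⇒ B) = 1 − 1.000 = 0.000
¬((B ⊙ A) ⇒ B) ⇒ B = min(1, 1 − 0.000 + 0.361) = min(1, 1.361) = 1.000
¬(¬((B ⊙ A) ⇒ B) ⇒ B) = 1 − 1.000 = 0.000
¬B ⊙ ¬(¬((B ⊙ A) ⇒ B) ⇒ B) = max(0, 0.639 + 0.000 − 1) = max(0, -0.361) = 0.000
¬(¬B ⊙ ¬(¬((B ⊙ A) ⇒ B) ⇒ B)) = 1 − 0.000 = 1.000
¬¬(¬B ⊙ ¬(¬((B ⊙ A) ⇒ B) ⇒ B)) = 1 − 1.000 = 0.000
¬¬¬(¬B ⊙ ¬(¬((B ⊙ A) ⇒ B) ⇒ B)) = 1 − 0.000 = 1.000

1.000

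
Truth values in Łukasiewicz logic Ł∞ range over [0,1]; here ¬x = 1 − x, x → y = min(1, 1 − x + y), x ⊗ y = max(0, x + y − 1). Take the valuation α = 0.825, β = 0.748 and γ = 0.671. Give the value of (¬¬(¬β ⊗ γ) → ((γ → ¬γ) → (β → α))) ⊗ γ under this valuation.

0.671

¬β = 1 − 0.748 = 0.252
¬β ⊗ γ = max(0, 0.252 + 0.671 − 1) = max(0, -0.077) = 0.000
¬(¬β ⊗ γ) = 1 − 0.000 = 1.000
¬¬(¬β ⊗ γ) = 1 − 1.000 = 0.000
¬γ = 1 − 0.671 = 0.329
γ → ¬γ = min(1, 1 − 0.671 + 0.329) = min(1, 0.658) = 0.658
β → α = min(1, 1 − 0.748 + 0.825) = min(1, 1.077) = 1.000
(γ → ¬γ) → (β → α) = min(1, 1 − 0.658 + 1.000) = min(1, 1.342) = 1.000
¬¬(¬β ⊗ γ) → ((γ → ¬γ) → (β → α)) = min(1, 1 − 0.000 + 1.000) = min(1, 2.000) = 1.000
(¬¬(¬β ⊗ γ) → ((γ → ¬γ) → (β → α))) ⊗ γ = max(0, 1.000 + 0.671 − 1) = max(0, 0.671) = 0.671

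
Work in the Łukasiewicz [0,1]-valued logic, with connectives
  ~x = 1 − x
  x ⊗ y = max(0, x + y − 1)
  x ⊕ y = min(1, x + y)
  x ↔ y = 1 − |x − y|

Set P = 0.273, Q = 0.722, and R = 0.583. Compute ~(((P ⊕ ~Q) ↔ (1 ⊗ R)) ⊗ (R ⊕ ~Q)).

~Q = 1 − 0.722 = 0.278
P ⊕ ~Q = min(1, 0.273 + 0.278) = min(1, 0.551) = 0.551
1 ⊗ R = max(0, 1.000 + 0.583 − 1) = max(0, 0.583) = 0.583
(P ⊕ ~Q) ↔ (1 ⊗ R) = 1 − |0.551 − 0.583| = 1 − 0.032 = 0.968
R ⊕ ~Q = min(1, 0.583 + 0.278) = min(1, 0.861) = 0.861
((P ⊕ ~Q) ↔ (1 ⊗ R)) ⊗ (R ⊕ ~Q) = max(0, 0.968 + 0.861 − 1) = max(0, 0.829) = 0.829
~(((P ⊕ ~Q) ↔ (1 ⊗ R)) ⊗ (R ⊕ ~Q)) = 1 − 0.829 = 0.171

0.171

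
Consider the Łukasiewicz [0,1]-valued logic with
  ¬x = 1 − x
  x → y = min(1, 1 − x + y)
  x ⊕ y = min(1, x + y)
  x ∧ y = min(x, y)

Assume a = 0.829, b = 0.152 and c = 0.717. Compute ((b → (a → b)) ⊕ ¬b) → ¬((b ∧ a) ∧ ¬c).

0.848

a → b = min(1, 1 − 0.829 + 0.152) = min(1, 0.323) = 0.323
b → (a → b) = min(1, 1 − 0.152 + 0.323) = min(1, 1.171) = 1.000
¬b = 1 − 0.152 = 0.848
(b → (a → b)) ⊕ ¬b = min(1, 1.000 + 0.848) = min(1, 1.848) = 1.000
b ∧ a = min(0.152, 0.829) = 0.152
¬c = 1 − 0.717 = 0.283
(b ∧ a) ∧ ¬c = min(0.152, 0.283) = 0.152
¬((b ∧ a) ∧ ¬c) = 1 − 0.152 = 0.848
((b → (a → b)) ⊕ ¬b) → ¬((b ∧ a) ∧ ¬c) = min(1, 1 − 1.000 + 0.848) = min(1, 0.848) = 0.848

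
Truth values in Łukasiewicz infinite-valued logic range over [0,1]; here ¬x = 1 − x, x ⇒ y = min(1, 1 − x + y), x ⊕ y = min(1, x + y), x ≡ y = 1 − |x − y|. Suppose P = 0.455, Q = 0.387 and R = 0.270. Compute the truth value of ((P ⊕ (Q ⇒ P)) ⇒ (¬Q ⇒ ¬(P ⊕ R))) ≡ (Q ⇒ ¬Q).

0.662

Q ⇒ P = min(1, 1 − 0.387 + 0.455) = min(1, 1.068) = 1.000
P ⊕ (Q ⇒ P) = min(1, 0.455 + 1.000) = min(1, 1.455) = 1.000
¬Q = 1 − 0.387 = 0.613
P ⊕ R = min(1, 0.455 + 0.270) = min(1, 0.725) = 0.725
¬(P ⊕ R) = 1 − 0.725 = 0.275
¬Q ⇒ ¬(P ⊕ R) = min(1, 1 − 0.613 + 0.275) = min(1, 0.662) = 0.662
(P ⊕ (Q ⇒ P)) ⇒ (¬Q ⇒ ¬(P ⊕ R)) = min(1, 1 − 1.000 + 0.662) = min(1, 0.662) = 0.662
Q ⇒ ¬Q = min(1, 1 − 0.387 + 0.613) = min(1, 1.226) = 1.000
((P ⊕ (Q ⇒ P)) ⇒ (¬Q ⇒ ¬(P ⊕ R))) ≡ (Q ⇒ ¬Q) = 1 − |0.662 − 1.000| = 1 − 0.338 = 0.662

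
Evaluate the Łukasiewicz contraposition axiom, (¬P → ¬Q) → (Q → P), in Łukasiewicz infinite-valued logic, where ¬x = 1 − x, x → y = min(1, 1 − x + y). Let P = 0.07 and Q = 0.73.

¬P = 1 − 0.07 = 0.93
¬Q = 1 − 0.73 = 0.27
¬P → ¬Q = min(1, 1 − 0.93 + 0.27) = min(1, 0.34) = 0.34
Q → P = min(1, 1 − 0.73 + 0.07) = min(1, 0.34) = 0.34
(¬P → ¬Q) → (Q → P) = min(1, 1 − 0.34 + 0.34) = min(1, 1.00) = 1.00
(As expected: an axiom of Ł∞, always 1.)

1.00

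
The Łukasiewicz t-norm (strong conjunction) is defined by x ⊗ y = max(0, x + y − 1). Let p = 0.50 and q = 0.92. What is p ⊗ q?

p ⊗ q = max(0, 0.50 + 0.92 − 1) = max(0, 0.42) = 0.42
For comparison, the Gödel (minimum) t-norm min(x, y) would give 0.50.

0.42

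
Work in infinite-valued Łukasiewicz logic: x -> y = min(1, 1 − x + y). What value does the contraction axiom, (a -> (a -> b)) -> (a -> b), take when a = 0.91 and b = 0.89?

0.98

a -> b = min(1, 1 − 0.91 + 0.89) = min(1, 0.98) = 0.98
a -> (a -> b) = min(1, 1 − 0.91 + 0.98) = min(1, 1.07) = 1.00
(a -> (a -> b)) -> (a -> b) = min(1, 1 − 1.00 + 0.98) = min(1, 0.98) = 0.98
(The value 0.98 < 1 shows this instance is not satisfied; fails in Ł∞ (the t-norm is not idempotent).)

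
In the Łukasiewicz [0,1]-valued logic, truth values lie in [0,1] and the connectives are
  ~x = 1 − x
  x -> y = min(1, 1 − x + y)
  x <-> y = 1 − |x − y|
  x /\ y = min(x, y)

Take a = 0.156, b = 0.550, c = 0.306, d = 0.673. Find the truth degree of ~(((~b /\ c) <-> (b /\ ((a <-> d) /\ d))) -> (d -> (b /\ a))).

0.340

~b = 1 − 0.550 = 0.450
~b /\ c = min(0.450, 0.306) = 0.306
a <-> d = 1 − |0.156 − 0.673| = 1 − 0.517 = 0.483
(a <-> d) /\ d = min(0.483, 0.673) = 0.483
b /\ ((a <-> d) /\ d) = min(0.550, 0.483) = 0.483
(~b /\ c) <-> (b /\ ((a <-> d) /\ d)) = 1 − |0.306 − 0.483| = 1 − 0.177 = 0.823
b /\ a = min(0.550, 0.156) = 0.156
d -> (b /\ a) = min(1, 1 − 0.673 + 0.156) = min(1, 0.483) = 0.483
((~b /\ c) <-> (b /\ ((a <-> d) /\ d))) -> (d -> (b /\ a)) = min(1, 1 − 0.823 + 0.483) = min(1, 0.660) = 0.660
~(((~b /\ c) <-> (b /\ ((a <-> d) /\ d))) -> (d -> (b /\ a))) = 1 − 0.660 = 0.340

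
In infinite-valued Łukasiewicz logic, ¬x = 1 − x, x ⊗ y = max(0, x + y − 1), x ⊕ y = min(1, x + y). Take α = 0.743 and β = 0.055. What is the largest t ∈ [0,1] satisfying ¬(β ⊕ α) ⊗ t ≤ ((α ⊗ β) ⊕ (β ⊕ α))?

1.000

β ⊕ α = min(1, 0.055 + 0.743) = min(1, 0.798) = 0.798
¬(β ⊕ α) = 1 − 0.798 = 0.202
So the left factor is ¬(β ⊕ α) = 0.202.
α ⊗ β = max(0, 0.743 + 0.055 − 1) = max(0, -0.202) = 0.000
(α ⊗ β) ⊕ (β ⊕ α) = min(1, 0.000 + 0.798) = min(1, 0.798) = 0.798
So the right-hand bound is (α ⊗ β) ⊕ (β ⊕ α) = 0.798.
The residuum of the Łukasiewicz t-norm gives the supremum: min(1, 1 − 0.202 + 0.798).
1 − 0.202 + 0.798 = 1.596, so t = min(1, 1.596) = 1.000.
Check: 0.202 ⊗ 1.000 = max(0, 0.202) = 0.202 ≤ 0.798.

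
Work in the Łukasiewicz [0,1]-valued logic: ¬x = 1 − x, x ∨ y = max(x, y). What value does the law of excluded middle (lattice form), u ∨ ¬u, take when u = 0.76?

¬u = 1 − 0.76 = 0.24
u ∨ ¬u = max(0.76, 0.24) = 0.76
(The value 0.76 < 1 shows this instance is not satisfied; not a Ł∞-tautology — its value is max(a, 1−a).)

0.76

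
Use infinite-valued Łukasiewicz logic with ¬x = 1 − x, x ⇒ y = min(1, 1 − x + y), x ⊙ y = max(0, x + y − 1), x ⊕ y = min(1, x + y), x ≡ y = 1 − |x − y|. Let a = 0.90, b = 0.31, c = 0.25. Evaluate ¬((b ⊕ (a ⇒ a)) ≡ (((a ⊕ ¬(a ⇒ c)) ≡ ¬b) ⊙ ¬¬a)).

0.41

a ⇒ a = min(1, 1 − 0.90 + 0.90) = min(1, 1.00) = 1.00
b ⊕ (a ⇒ a) = min(1, 0.31 + 1.00) = min(1, 1.31) = 1.00
a ⇒ c = min(1, 1 − 0.90 + 0.25) = min(1, 0.35) = 0.35
¬(a ⇒ c) = 1 − 0.35 = 0.65
a ⊕ ¬(a ⇒ c) = min(1, 0.90 + 0.65) = min(1, 1.55) = 1.00
¬b = 1 − 0.31 = 0.69
(a ⊕ ¬(a ⇒ c)) ≡ ¬b = 1 − |1.00 − 0.69| = 1 − 0.31 = 0.69
¬a = 1 − 0.90 = 0.10
¬¬a = 1 − 0.10 = 0.90
((a ⊕ ¬(a ⇒ c)) ≡ ¬b) ⊙ ¬¬a = max(0, 0.69 + 0.90 − 1) = max(0, 0.59) = 0.59
(b ⊕ (a ⇒ a)) ≡ (((a ⊕ ¬(a ⇒ c)) ≡ ¬b) ⊙ ¬¬a) = 1 − |1.00 − 0.59| = 1 − 0.41 = 0.59
¬((b ⊕ (a ⇒ a)) ≡ (((a ⊕ ¬(a ⇒ c)) ≡ ¬b) ⊙ ¬¬a)) = 1 − 0.59 = 0.41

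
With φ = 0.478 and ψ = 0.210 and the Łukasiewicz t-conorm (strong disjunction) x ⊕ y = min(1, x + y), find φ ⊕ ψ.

φ ⊕ ψ = min(1, 0.478 + 0.210) = min(1, 0.688) = 0.688
For comparison, the Gödel t-conorm max(x, y) would give 0.478.

0.688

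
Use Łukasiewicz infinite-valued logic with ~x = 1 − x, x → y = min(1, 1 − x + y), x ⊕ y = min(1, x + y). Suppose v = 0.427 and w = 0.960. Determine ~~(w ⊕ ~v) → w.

0.960

~v = 1 − 0.427 = 0.573
w ⊕ ~v = min(1, 0.960 + 0.573) = min(1, 1.533) = 1.000
~(w ⊕ ~v) = 1 − 1.000 = 0.000
~~(w ⊕ ~v) = 1 − 0.000 = 1.000
~~(w ⊕ ~v) → w = min(1, 1 − 1.000 + 0.960) = min(1, 0.960) = 0.960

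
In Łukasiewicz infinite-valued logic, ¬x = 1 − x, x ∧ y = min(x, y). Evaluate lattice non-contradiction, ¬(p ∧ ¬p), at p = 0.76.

¬p = 1 − 0.76 = 0.24
p ∧ ¬p = min(0.76, 0.24) = 0.24
¬(p ∧ ¬p) = 1 − 0.24 = 0.76
(The value 0.76 < 1 shows this instance is not satisfied; not a Ł∞-tautology — its value is 1 − min(a, 1−a).)

0.76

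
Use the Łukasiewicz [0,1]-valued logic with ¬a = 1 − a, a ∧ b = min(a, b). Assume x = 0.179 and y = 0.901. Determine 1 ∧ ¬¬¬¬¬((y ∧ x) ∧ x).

0.821

y ∧ x = min(0.901, 0.179) = 0.179
(y ∧ x) ∧ x = min(0.179, 0.179) = 0.179
¬((y ∧ x) ∧ x) = 1 − 0.179 = 0.821
¬¬((y ∧ x) ∧ x) = 1 − 0.821 = 0.179
¬¬¬((y ∧ x) ∧ x) = 1 − 0.179 = 0.821
¬¬¬¬((y ∧ x) ∧ x) = 1 − 0.821 = 0.179
¬¬¬¬¬((y ∧ x) ∧ x) = 1 − 0.179 = 0.821
1 ∧ ¬¬¬¬¬((y ∧ x) ∧ x) = min(1.000, 0.821) = 0.821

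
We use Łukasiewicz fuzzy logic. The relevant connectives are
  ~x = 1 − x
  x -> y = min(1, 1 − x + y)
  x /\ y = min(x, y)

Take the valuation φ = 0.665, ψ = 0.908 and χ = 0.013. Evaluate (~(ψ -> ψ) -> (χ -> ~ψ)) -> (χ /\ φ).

0.013

ψ -> ψ = min(1, 1 − 0.908 + 0.908) = min(1, 1.000) = 1.000
~(ψ -> ψ) = 1 − 1.000 = 0.000
~ψ = 1 − 0.908 = 0.092
χ -> ~ψ = min(1, 1 − 0.013 + 0.092) = min(1, 1.079) = 1.000
~(ψ -> ψ) -> (χ -> ~ψ) = min(1, 1 − 0.000 + 1.000) = min(1, 2.000) = 1.000
χ /\ φ = min(0.013, 0.665) = 0.013
(~(ψ -> ψ) -> (χ -> ~ψ)) -> (χ /\ φ) = min(1, 1 − 1.000 + 0.013) = min(1, 0.013) = 0.013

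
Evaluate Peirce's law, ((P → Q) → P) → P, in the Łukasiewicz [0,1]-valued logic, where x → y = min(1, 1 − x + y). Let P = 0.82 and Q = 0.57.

P → Q = min(1, 1 − 0.82 + 0.57) = min(1, 0.75) = 0.75
(P → Q) → P = min(1, 1 − 0.75 + 0.82) = min(1, 1.07) = 1.00
((P → Q) → P) → P = min(1, 1 − 1.00 + 0.82) = min(1, 0.82) = 0.82
(The value 0.82 < 1 shows this instance is not satisfied; not a Ł∞-tautology in general.)

0.82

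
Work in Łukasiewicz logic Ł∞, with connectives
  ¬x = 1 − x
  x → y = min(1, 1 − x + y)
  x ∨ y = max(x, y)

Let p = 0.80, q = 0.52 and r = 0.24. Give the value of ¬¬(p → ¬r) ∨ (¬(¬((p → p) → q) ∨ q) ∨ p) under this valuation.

¬r = 1 − 0.24 = 0.76
p → ¬r = min(1, 1 − 0.80 + 0.76) = min(1, 0.96) = 0.96
¬(p → ¬r) = 1 − 0.96 = 0.04
¬¬(p → ¬r) = 1 − 0.04 = 0.96
p → p = min(1, 1 − 0.80 + 0.80) = min(1, 1.00) = 1.00
(p → p) → q = min(1, 1 − 1.00 + 0.52) = min(1, 0.52) = 0.52
¬((p → p) → q) = 1 − 0.52 = 0.48
¬((p → p) → q) ∨ q = max(0.48, 0.52) = 0.52
¬(¬((p → p) → q) ∨ q) = 1 − 0.52 = 0.48
¬(¬((p → p) → q) ∨ q) ∨ p = max(0.48, 0.80) = 0.80
¬¬(p → ¬r) ∨ (¬(¬((p → p) → q) ∨ q) ∨ p) = max(0.96, 0.80) = 0.96

0.96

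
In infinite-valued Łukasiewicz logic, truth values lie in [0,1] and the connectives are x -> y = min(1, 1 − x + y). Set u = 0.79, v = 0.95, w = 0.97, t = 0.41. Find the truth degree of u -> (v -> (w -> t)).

0.70

w -> t = min(1, 1 − 0.97 + 0.41) = min(1, 0.44) = 0.44
v -> (w -> t) = min(1, 1 − 0.95 + 0.44) = min(1, 0.49) = 0.49
u -> (v -> (w -> t)) = min(1, 1 − 0.79 + 0.49) = min(1, 0.70) = 0.70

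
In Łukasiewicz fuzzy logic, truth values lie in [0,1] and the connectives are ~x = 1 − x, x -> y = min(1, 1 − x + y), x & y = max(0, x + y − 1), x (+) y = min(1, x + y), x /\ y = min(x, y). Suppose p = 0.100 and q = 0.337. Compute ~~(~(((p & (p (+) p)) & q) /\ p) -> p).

p (+) p = min(1, 0.100 + 0.100) = min(1, 0.200) = 0.200
p & (p (+) p) = max(0, 0.100 + 0.200 − 1) = max(0, -0.700) = 0.000
(p & (p (+) p)) & q = max(0, 0.000 + 0.337 − 1) = max(0, -0.663) = 0.000
((p & (p (+) p)) & q) /\ p = min(0.000, 0.100) = 0.000
~(((p & (p (+) p)) & q) /\ p) = 1 − 0.000 = 1.000
~(((p & (p (+) p)) & q) /\ p) -> p = min(1, 1 − 1.000 + 0.100) = min(1, 0.100) = 0.100
~(~(((p & (p (+) p)) & q) /\ p) -> p) = 1 − 0.100 = 0.900
~~(~(((p & (p (+) p)) & q) /\ p) -> p) = 1 − 0.900 = 0.100

0.100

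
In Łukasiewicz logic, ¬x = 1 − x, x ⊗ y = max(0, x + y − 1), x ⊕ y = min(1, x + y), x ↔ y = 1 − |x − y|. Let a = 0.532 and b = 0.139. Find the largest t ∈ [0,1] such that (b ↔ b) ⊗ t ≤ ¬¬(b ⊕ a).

0.671

b ↔ b = 1 − |0.139 − 0.139| = 1 − 0.000 = 1.000
So the left factor is b ↔ b = 1.000.
b ⊕ a = min(1, 0.139 + 0.532) = min(1, 0.671) = 0.671
¬(b ⊕ a) = 1 − 0.671 = 0.329
¬¬(b ⊕ a) = 1 − 0.329 = 0.671
So the right-hand bound is ¬¬(b ⊕ a) = 0.671.
The residuum of the Łukasiewicz t-norm gives the supremum: min(1, 1 − 1.000 + 0.671).
1 − 1.000 + 0.671 = 0.671, so t = min(1, 0.671) = 0.671.
Check: 1.000 ⊗ 0.671 = max(0, 0.671) = 0.671 ≤ 0.671.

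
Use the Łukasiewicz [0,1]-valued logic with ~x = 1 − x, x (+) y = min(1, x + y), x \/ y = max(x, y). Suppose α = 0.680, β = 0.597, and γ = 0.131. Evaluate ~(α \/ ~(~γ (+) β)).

~γ = 1 − 0.131 = 0.869
~γ (+) β = min(1, 0.869 + 0.597) = min(1, 1.466) = 1.000
~(~γ (+) β) = 1 − 1.000 = 0.000
α \/ ~(~γ (+) β) = max(0.680, 0.000) = 0.680
~(α \/ ~(~γ (+) β)) = 1 − 0.680 = 0.320

0.320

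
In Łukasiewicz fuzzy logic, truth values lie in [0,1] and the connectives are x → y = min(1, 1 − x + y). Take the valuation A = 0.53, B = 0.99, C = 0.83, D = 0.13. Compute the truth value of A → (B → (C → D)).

0.78

C → D = min(1, 1 − 0.83 + 0.13) = min(1, 0.30) = 0.30
B → (C → D) = min(1, 1 − 0.99 + 0.30) = min(1, 0.31) = 0.31
A → (B → (C → D)) = min(1, 1 − 0.53 + 0.31) = min(1, 0.78) = 0.78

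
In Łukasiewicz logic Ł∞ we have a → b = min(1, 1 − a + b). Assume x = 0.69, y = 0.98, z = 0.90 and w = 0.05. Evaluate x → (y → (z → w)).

0.48

z → w = min(1, 1 − 0.90 + 0.05) = min(1, 0.15) = 0.15
y → (z → w) = min(1, 1 − 0.98 + 0.15) = min(1, 0.17) = 0.17
x → (y → (z → w)) = min(1, 1 − 0.69 + 0.17) = min(1, 0.48) = 0.48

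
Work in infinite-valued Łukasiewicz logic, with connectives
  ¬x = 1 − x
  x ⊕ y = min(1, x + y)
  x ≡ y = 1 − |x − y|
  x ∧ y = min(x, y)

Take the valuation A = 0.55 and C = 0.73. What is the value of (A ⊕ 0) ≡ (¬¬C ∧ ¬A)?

A ⊕ 0 = min(1, 0.55 + 0.00) = min(1, 0.55) = 0.55
¬C = 1 − 0.73 = 0.27
¬¬C = 1 − 0.27 = 0.73
¬A = 1 − 0.55 = 0.45
¬¬C ∧ ¬A = min(0.73, 0.45) = 0.45
(A ⊕ 0) ≡ (¬¬C ∧ ¬A) = 1 − |0.55 − 0.45| = 1 − 0.10 = 0.90

0.90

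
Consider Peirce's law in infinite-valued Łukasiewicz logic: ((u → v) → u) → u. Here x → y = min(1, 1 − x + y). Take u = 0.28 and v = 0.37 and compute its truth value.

u → v = min(1, 1 − 0.28 + 0.37) = min(1, 1.09) = 1.00
(u → v) → u = min(1, 1 − 1.00 + 0.28) = min(1, 0.28) = 0.28
((u → v) → u) → u = min(1, 1 − 0.28 + 0.28) = min(1, 1.00) = 1.00

1.00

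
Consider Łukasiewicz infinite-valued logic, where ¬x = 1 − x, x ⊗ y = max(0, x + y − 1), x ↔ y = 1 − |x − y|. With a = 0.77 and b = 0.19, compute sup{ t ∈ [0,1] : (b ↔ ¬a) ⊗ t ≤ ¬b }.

¬a = 1 − 0.77 = 0.23
b ↔ ¬a = 1 − |0.19 − 0.23| = 1 − 0.04 = 0.96
So the left factor is b ↔ ¬a = 0.96.
¬b = 1 − 0.19 = 0.81
So the right-hand bound is ¬b = 0.81.
The residuum of the Łukasiewicz t-norm gives the supremum: min(1, 1 − 0.96 + 0.81).
1 − 0.96 + 0.81 = 0.85, so t = min(1, 0.85) = 0.85.
Check: 0.96 ⊗ 0.85 = max(0, 0.81) = 0.81 ≤ 0.81.

0.85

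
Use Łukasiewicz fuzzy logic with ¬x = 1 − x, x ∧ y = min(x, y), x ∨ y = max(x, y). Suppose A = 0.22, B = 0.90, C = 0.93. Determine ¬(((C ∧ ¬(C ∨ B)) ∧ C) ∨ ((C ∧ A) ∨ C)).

C ∨ B = max(0.93, 0.90) = 0.93
¬(C ∨ B) = 1 − 0.93 = 0.07
C ∧ ¬(C ∨ B) = min(0.93, 0.07) = 0.07
(C ∧ ¬(C ∨ B)) ∧ C = min(0.07, 0.93) = 0.07
C ∧ A = min(0.93, 0.22) = 0.22
(C ∧ A) ∨ C = max(0.22, 0.93) = 0.93
((C ∧ ¬(C ∨ B)) ∧ C) ∨ ((C ∧ A) ∨ C) = max(0.07, 0.93) = 0.93
¬(((C ∧ ¬(C ∨ B)) ∧ C) ∨ ((C ∧ A) ∨ C)) = 1 − 0.93 = 0.07

0.07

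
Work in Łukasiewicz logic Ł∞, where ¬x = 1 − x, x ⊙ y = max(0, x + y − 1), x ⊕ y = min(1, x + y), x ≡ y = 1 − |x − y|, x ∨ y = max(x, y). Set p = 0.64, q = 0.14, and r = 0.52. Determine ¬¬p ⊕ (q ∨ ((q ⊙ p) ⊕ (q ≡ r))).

¬p = 1 − 0.64 = 0.36
¬¬p = 1 − 0.36 = 0.64
q ⊙ p = max(0, 0.14 + 0.64 − 1) = max(0, -0.22) = 0.00
q ≡ r = 1 − |0.14 − 0.52| = 1 − 0.38 = 0.62
(q ⊙ p) ⊕ (q ≡ r) = min(1, 0.00 + 0.62) = min(1, 0.62) = 0.62
q ∨ ((q ⊙ p) ⊕ (q ≡ r)) = max(0.14, 0.62) = 0.62
¬¬p ⊕ (q ∨ ((q ⊙ p) ⊕ (q ≡ r))) = min(1, 0.64 + 0.62) = min(1, 1.26) = 1.00

1.00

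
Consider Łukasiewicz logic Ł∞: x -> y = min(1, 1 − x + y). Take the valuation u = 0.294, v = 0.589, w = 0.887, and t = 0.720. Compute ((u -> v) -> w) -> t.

0.833

u -> v = min(1, 1 − 0.294 + 0.589) = min(1, 1.295) = 1.000
(u -> v) -> w = min(1, 1 − 1.000 + 0.887) = min(1, 0.887) = 0.887
((u -> v) -> w) -> t = min(1, 1 − 0.887 + 0.720) = min(1, 0.833) = 0.833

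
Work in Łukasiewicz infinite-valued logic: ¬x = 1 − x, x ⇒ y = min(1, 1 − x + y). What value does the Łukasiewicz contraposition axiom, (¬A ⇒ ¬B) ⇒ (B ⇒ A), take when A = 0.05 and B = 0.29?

¬A = 1 − 0.05 = 0.95
¬B = 1 − 0.29 = 0.71
¬A ⇒ ¬B = min(1, 1 − 0.95 + 0.71) = min(1, 0.76) = 0.76
B ⇒ A = min(1, 1 − 0.29 + 0.05) = min(1, 0.76) = 0.76
(¬A ⇒ ¬B) ⇒ (B ⇒ A) = min(1, 1 − 0.76 + 0.76) = min(1, 1.00) = 1.00
(As expected: an axiom of Ł∞, always 1.)

1.00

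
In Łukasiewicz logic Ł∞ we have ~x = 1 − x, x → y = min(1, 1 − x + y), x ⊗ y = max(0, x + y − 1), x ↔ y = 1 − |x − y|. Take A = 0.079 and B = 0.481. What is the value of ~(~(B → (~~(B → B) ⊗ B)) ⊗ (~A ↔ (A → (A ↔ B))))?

B → B = min(1, 1 − 0.481 + 0.481) = min(1, 1.000) = 1.000
~(B → B) = 1 − 1.000 = 0.000
~~(B → B) = 1 − 0.000 = 1.000
~~(B → B) ⊗ B = max(0, 1.000 + 0.481 − 1) = max(0, 0.481) = 0.481
B → (~~(B → B) ⊗ B) = min(1, 1 − 0.481 + 0.481) = min(1, 1.000) = 1.000
~(B → (~~(B → B) ⊗ B)) = 1 − 1.000 = 0.000
~A = 1 − 0.079 = 0.921
A ↔ B = 1 − |0.079 − 0.481| = 1 − 0.402 = 0.598
A → (A ↔ B) = min(1, 1 − 0.079 + 0.598) = min(1, 1.519) = 1.000
~A ↔ (A → (A ↔ B)) = 1 − |0.921 − 1.000| = 1 − 0.079 = 0.921
~(B → (~~(B → B) ⊗ B)) ⊗ (~A ↔ (A → (A ↔ B))) = max(0, 0.000 + 0.921 − 1) = max(0, -0.079) = 0.000
~(~(B → (~~(B → B) ⊗ B)) ⊗ (~A ↔ (A → (A ↔ B)))) = 1 − 0.000 = 1.000

1.000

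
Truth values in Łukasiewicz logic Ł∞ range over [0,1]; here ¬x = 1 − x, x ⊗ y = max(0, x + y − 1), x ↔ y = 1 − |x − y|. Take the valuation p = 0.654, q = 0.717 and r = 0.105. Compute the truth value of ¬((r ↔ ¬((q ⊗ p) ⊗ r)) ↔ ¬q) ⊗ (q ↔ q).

0.178

q ⊗ p = max(0, 0.717 + 0.654 − 1) = max(0, 0.371) = 0.371
(q ⊗ p) ⊗ r = max(0, 0.371 + 0.105 − 1) = max(0, -0.524) = 0.000
¬((q ⊗ p) ⊗ r) = 1 − 0.000 = 1.000
r ↔ ¬((q ⊗ p) ⊗ r) = 1 − |0.105 − 1.000| = 1 − 0.895 = 0.105
¬q = 1 − 0.717 = 0.283
(r ↔ ¬((q ⊗ p) ⊗ r)) ↔ ¬q = 1 − |0.105 − 0.283| = 1 − 0.178 = 0.822
¬((r ↔ ¬((q ⊗ p) ⊗ r)) ↔ ¬q) = 1 − 0.822 = 0.178
q ↔ q = 1 − |0.717 − 0.717| = 1 − 0.000 = 1.000
¬((r ↔ ¬((q ⊗ p) ⊗ r)) ↔ ¬q) ⊗ (q ↔ q) = max(0, 0.178 + 1.000 − 1) = max(0, 0.178) = 0.178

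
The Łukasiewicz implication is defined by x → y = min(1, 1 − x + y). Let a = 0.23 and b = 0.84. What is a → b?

1.00

a → b = min(1, 1 − 0.23 + 0.84) = min(1, 1.61) = 1.00
For comparison, the Gödel implication (1 if x ≤ y else y) would give 1.00.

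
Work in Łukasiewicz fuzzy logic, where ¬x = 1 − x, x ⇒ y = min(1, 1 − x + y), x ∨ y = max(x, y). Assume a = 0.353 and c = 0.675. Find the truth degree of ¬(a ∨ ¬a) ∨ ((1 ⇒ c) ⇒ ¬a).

0.972

¬a = 1 − 0.353 = 0.647
a ∨ ¬a = max(0.353, 0.647) = 0.647
¬(a ∨ ¬a) = 1 − 0.647 = 0.353
1 ⇒ c = min(1, 1 − 1.000 + 0.675) = min(1, 0.675) = 0.675
(1 ⇒ c) ⇒ ¬a = min(1, 1 − 0.675 + 0.647) = min(1, 0.972) = 0.972
¬(a ∨ ¬a) ∨ ((1 ⇒ c) ⇒ ¬a) = max(0.353, 0.972) = 0.972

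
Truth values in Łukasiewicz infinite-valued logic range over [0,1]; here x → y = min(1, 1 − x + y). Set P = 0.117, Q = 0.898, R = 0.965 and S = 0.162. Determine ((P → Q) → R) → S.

P → Q = min(1, 1 − 0.117 + 0.898) = min(1, 1.781) = 1.000
(P → Q) → R = min(1, 1 − 1.000 + 0.965) = min(1, 0.965) = 0.965
((P → Q) → R) → S = min(1, 1 − 0.965 + 0.162) = min(1, 0.197) = 0.197

0.197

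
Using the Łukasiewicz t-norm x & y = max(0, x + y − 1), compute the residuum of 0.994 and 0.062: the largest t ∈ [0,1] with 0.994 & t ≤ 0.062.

The residuum of the Łukasiewicz t-norm gives the supremum: min(1, 1 − 0.994 + 0.062).
1 − 0.994 + 0.062 = 0.068, so t = min(1, 0.068) = 0.068.
Check: 0.994 & 0.068 = max(0, 0.062) = 0.062 ≤ 0.062.

0.068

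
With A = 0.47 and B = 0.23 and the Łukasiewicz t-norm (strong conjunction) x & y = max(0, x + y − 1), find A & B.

0.00

A & B = max(0, 0.47 + 0.23 − 1) = max(0, -0.30) = 0.00
For comparison, the Gödel (minimum) t-norm min(x, y) would give 0.23.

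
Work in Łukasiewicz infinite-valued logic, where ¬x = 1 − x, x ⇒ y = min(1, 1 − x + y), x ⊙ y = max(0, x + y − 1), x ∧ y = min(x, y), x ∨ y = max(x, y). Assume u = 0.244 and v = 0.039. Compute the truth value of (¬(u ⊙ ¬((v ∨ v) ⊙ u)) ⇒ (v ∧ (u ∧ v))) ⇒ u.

0.961

v ∨ v = max(0.039, 0.039) = 0.039
(v ∨ v) ⊙ u = max(0, 0.039 + 0.244 − 1) = max(0, -0.717) = 0.000
¬((v ∨ v) ⊙ u) = 1 − 0.000 = 1.000
u ⊙ ¬((v ∨ v) ⊙ u) = max(0, 0.244 + 1.000 − 1) = max(0, 0.244) = 0.244
¬(u ⊙ ¬((v ∨ v) ⊙ u)) = 1 − 0.244 = 0.756
u ∧ v = min(0.244, 0.039) = 0.039
v ∧ (u ∧ v) = min(0.039, 0.039) = 0.039
¬(u ⊙ ¬((v ∨ v) ⊙ u)) ⇒ (v ∧ (u ∧ v)) = min(1, 1 − 0.756 + 0.039) = min(1, 0.283) = 0.283
(¬(u ⊙ ¬((v ∨ v) ⊙ u)) ⇒ (v ∧ (u ∧ v))) ⇒ u = min(1, 1 − 0.283 + 0.244) = min(1, 0.961) = 0.961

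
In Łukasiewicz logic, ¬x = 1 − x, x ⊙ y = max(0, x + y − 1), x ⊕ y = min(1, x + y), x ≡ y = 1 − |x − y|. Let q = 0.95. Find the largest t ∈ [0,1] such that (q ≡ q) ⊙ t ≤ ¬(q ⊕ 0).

0.05

q ≡ q = 1 − |0.95 − 0.95| = 1 − 0.00 = 1.00
So the left factor is q ≡ q = 1.00.
q ⊕ 0 = min(1, 0.95 + 0.00) = min(1, 0.95) = 0.95
¬(q ⊕ 0) = 1 − 0.95 = 0.05
So the right-hand bound is ¬(q ⊕ 0) = 0.05.
The residuum of the Łukasiewicz t-norm gives the supremum: min(1, 1 − 1.00 + 0.05).
1 − 1.00 + 0.05 = 0.05, so t = min(1, 0.05) = 0.05.
Check: 1.00 ⊙ 0.05 = max(0, 0.05) = 0.05 ≤ 0.05.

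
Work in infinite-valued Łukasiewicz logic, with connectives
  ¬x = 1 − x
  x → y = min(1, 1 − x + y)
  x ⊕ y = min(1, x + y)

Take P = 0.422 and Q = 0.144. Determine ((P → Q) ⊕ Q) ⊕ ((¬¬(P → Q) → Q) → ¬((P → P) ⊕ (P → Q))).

P → Q = min(1, 1 − 0.422 + 0.144) = min(1, 0.722) = 0.722
(P → Q) ⊕ Q = min(1, 0.722 + 0.144) = min(1, 0.866) = 0.866
¬(P → Q) = 1 − 0.722 = 0.278
¬¬(P → Q) = 1 − 0.278 = 0.722
¬¬(P → Q) → Q = min(1, 1 − 0.722 + 0.144) = min(1, 0.422) = 0.422
P → P = min(1, 1 − 0.422 + 0.422) = min(1, 1.000) = 1.000
(P → P) ⊕ (P → Q) = min(1, 1.000 + 0.722) = min(1, 1.722) = 1.000
¬((P → P) ⊕ (P → Q)) = 1 − 1.000 = 0.000
(¬¬(P → Q) → Q) → ¬((P → P) ⊕ (P → Q)) = min(1, 1 − 0.422 + 0.000) = min(1, 0.578) = 0.578
((P → Q) ⊕ Q) ⊕ ((¬¬(P → Q) → Q) → ¬((P → P) ⊕ (P → Q))) = min(1, 0.866 + 0.578) = min(1, 1.444) = 1.000

1.000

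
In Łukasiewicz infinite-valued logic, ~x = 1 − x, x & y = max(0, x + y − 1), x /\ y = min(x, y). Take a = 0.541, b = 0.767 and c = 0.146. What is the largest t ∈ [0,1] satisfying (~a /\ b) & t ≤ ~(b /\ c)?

~a = 1 − 0.541 = 0.459
~a /\ b = min(0.459, 0.767) = 0.459
So the left factor is ~a /\ b = 0.459.
b /\ c = min(0.767, 0.146) = 0.146
~(b /\ c) = 1 − 0.146 = 0.854
So the right-hand bound is ~(b /\ c) = 0.854.
The residuum of the Łukasiewicz t-norm gives the supremum: min(1, 1 − 0.459 + 0.854).
1 − 0.459 + 0.854 = 1.395, so t = min(1, 1.395) = 1.000.
Check: 0.459 & 1.000 = max(0, 0.459) = 0.459 ≤ 0.854.

1.000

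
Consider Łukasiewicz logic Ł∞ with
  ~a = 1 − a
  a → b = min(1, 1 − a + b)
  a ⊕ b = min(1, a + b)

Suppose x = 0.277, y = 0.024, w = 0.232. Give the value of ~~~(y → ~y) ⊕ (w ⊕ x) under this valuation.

0.509

~y = 1 − 0.024 = 0.976
y → ~y = min(1, 1 − 0.024 + 0.976) = min(1, 1.952) = 1.000
~(y → ~y) = 1 − 1.000 = 0.000
~~(y → ~y) = 1 − 0.000 = 1.000
~~~(y → ~y) = 1 − 1.000 = 0.000
w ⊕ x = min(1, 0.232 + 0.277) = min(1, 0.509) = 0.509
~~~(y → ~y) ⊕ (w ⊕ x) = min(1, 0.000 + 0.509) = min(1, 0.509) = 0.509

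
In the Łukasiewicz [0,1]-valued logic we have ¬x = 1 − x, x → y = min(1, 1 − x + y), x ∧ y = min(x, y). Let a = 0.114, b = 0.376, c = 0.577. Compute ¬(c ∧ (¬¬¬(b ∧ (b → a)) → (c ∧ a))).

b → a = min(1, 1 − 0.376 + 0.114) = min(1, 0.738) = 0.738
b ∧ (b → a) = min(0.376, 0.738) = 0.376
¬(b ∧ (b → a)) = 1 − 0.376 = 0.624
¬¬(b ∧ (b → a)) = 1 − 0.624 = 0.376
¬¬¬(b ∧ (b → a)) = 1 − 0.376 = 0.624
c ∧ a = min(0.577, 0.114) = 0.114
¬¬¬(b ∧ (b → a)) → (c ∧ a) = min(1, 1 − 0.624 + 0.114) = min(1, 0.490) = 0.490
c ∧ (¬¬¬(b ∧ (b → a)) → (c ∧ a)) = min(0.577, 0.490) = 0.490
¬(c ∧ (¬¬¬(b ∧ (b → a)) → (c ∧ a))) = 1 − 0.490 = 0.510

0.510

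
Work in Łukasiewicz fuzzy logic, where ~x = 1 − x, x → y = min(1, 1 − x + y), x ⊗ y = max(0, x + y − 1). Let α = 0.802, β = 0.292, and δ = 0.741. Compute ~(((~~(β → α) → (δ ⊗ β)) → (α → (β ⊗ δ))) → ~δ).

β → α = min(1, 1 − 0.292 + 0.802) = min(1, 1.510) = 1.000
~(β → α) = 1 − 1.000 = 0.000
~~(β → α) = 1 − 0.000 = 1.000
δ ⊗ β = max(0, 0.741 + 0.292 − 1) = max(0, 0.033) = 0.033
~~(β → α) → (δ ⊗ β) = min(1, 1 − 1.000 + 0.033) = min(1, 0.033) = 0.033
β ⊗ δ = max(0, 0.292 + 0.741 − 1) = max(0, 0.033) = 0.033
α → (β ⊗ δ) = min(1, 1 − 0.802 + 0.033) = min(1, 0.231) = 0.231
(~~(β → α) → (δ ⊗ β)) → (α → (β ⊗ δ)) = min(1, 1 − 0.033 + 0.231) = min(1, 1.198) = 1.000
~δ = 1 − 0.741 = 0.259
((~~(β → α) → (δ ⊗ β)) → (α → (β ⊗ δ))) → ~δ = min(1, 1 − 1.000 + 0.259) = min(1, 0.259) = 0.259
~(((~~(β → α) → (δ ⊗ β)) → (α → (β ⊗ δ))) → ~δ) = 1 − 0.259 = 0.741

0.741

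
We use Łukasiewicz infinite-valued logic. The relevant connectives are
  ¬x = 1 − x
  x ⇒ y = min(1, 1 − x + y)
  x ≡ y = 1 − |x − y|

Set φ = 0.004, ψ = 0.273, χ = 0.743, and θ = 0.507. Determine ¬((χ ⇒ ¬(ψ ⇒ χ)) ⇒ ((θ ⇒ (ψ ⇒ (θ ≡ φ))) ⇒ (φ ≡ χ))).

0.000

ψ ⇒ χ = min(1, 1 − 0.273 + 0.743) = min(1, 1.470) = 1.000
¬(ψ ⇒ χ) = 1 − 1.000 = 0.000
χ ⇒ ¬(ψ ⇒ χ) = min(1, 1 − 0.743 + 0.000) = min(1, 0.257) = 0.257
θ ≡ φ = 1 − |0.507 − 0.004| = 1 − 0.503 = 0.497
ψ ⇒ (θ ≡ φ) = min(1, 1 − 0.273 + 0.497) = min(1, 1.224) = 1.000
θ ⇒ (ψ ⇒ (θ ≡ φ)) = min(1, 1 − 0.507 + 1.000) = min(1, 1.493) = 1.000
φ ≡ χ = 1 − |0.004 − 0.743| = 1 − 0.739 = 0.261
(θ ⇒ (ψ ⇒ (θ ≡ φ))) ⇒ (φ ≡ χ) = min(1, 1 − 1.000 + 0.261) = min(1, 0.261) = 0.261
(χ ⇒ ¬(ψ ⇒ χ)) ⇒ ((θ ⇒ (ψ ⇒ (θ ≡ φ))) ⇒ (φ ≡ χ)) = min(1, 1 − 0.257 + 0.261) = min(1, 1.004) = 1.000
¬((χ ⇒ ¬(ψ ⇒ χ)) ⇒ ((θ ⇒ (ψ ⇒ (θ ≡ φ))) ⇒ (φ ≡ χ))) = 1 − 1.000 = 0.000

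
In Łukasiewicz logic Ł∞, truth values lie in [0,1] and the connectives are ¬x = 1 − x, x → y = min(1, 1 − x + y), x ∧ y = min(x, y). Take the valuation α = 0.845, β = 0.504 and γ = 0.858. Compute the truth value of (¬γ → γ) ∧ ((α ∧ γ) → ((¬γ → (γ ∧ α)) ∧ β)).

0.659

¬γ = 1 − 0.858 = 0.142
¬γ → γ = min(1, 1 − 0.142 + 0.858) = min(1, 1.716) = 1.000
α ∧ γ = min(0.845, 0.858) = 0.845
γ ∧ α = min(0.858, 0.845) = 0.845
¬γ → (γ ∧ α) = min(1, 1 − 0.142 + 0.845) = min(1, 1.703) = 1.000
(¬γ → (γ ∧ α)) ∧ β = min(1.000, 0.504) = 0.504
(α ∧ γ) → ((¬γ → (γ ∧ α)) ∧ β) = min(1, 1 − 0.845 + 0.504) = min(1, 0.659) = 0.659
(¬γ → γ) ∧ ((α ∧ γ) → ((¬γ → (γ ∧ α)) ∧ β)) = min(1.000, 0.659) = 0.659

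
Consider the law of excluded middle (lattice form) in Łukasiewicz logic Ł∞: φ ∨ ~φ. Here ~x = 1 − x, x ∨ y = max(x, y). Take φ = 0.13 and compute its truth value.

0.87

~φ = 1 − 0.13 = 0.87
φ ∨ ~φ = max(0.13, 0.87) = 0.87
(The value 0.87 < 1 shows this instance is not satisfied; not a Ł∞-tautology — its value is max(a, 1−a).)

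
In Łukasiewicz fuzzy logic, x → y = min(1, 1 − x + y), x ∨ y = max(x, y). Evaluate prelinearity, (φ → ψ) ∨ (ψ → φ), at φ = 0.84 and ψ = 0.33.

1.00

φ → ψ = min(1, 1 − 0.84 + 0.33) = min(1, 0.49) = 0.49
ψ → φ = min(1, 1 − 0.33 + 0.84) = min(1, 1.51) = 1.00
(φ → ψ) ∨ (ψ → φ) = max(0.49, 1.00) = 1.00
(As expected: a Ł∞-tautology — holds in every MV-chain.)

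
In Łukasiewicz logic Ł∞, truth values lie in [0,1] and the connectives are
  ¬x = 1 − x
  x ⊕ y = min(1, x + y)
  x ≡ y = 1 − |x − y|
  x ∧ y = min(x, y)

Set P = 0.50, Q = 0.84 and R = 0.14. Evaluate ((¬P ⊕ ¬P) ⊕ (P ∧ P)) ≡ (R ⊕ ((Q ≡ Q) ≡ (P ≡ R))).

¬P = 1 − 0.50 = 0.50
¬P ⊕ ¬P = min(1, 0.50 + 0.50) = min(1, 1.00) = 1.00
P ∧ P = min(0.50, 0.50) = 0.50
(¬P ⊕ ¬P) ⊕ (P ∧ P) = min(1, 1.00 + 0.50) = min(1, 1.50) = 1.00
Q ≡ Q = 1 − |0.84 − 0.84| = 1 − 0.00 = 1.00
P ≡ R = 1 − |0.50 − 0.14| = 1 − 0.36 = 0.64
(Q ≡ Q) ≡ (P ≡ R) = 1 − |1.00 − 0.64| = 1 − 0.36 = 0.64
R ⊕ ((Q ≡ Q) ≡ (P ≡ R)) = min(1, 0.14 + 0.64) = min(1, 0.78) = 0.78
((¬P ⊕ ¬P) ⊕ (P ∧ P)) ≡ (R ⊕ ((Q ≡ Q) ≡ (P ≡ R))) = 1 − |1.00 − 0.78| = 1 − 0.22 = 0.78

0.78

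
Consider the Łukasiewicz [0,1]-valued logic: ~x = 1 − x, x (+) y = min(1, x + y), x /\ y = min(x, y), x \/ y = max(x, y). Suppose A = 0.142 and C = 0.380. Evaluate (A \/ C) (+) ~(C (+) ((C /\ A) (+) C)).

0.478

A \/ C = max(0.142, 0.380) = 0.380
C /\ A = min(0.380, 0.142) = 0.142
(C /\ A) (+) C = min(1, 0.142 + 0.380) = min(1, 0.522) = 0.522
C (+) ((C /\ A) (+) C) = min(1, 0.380 + 0.522) = min(1, 0.902) = 0.902
~(C (+) ((C /\ A) (+) C)) = 1 − 0.902 = 0.098
(A \/ C) (+) ~(C (+) ((C /\ A) (+) C)) = min(1, 0.380 + 0.098) = min(1, 0.478) = 0.478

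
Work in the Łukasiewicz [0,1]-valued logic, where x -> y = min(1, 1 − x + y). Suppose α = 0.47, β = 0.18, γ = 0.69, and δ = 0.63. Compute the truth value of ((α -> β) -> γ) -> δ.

0.65

α -> β = min(1, 1 − 0.47 + 0.18) = min(1, 0.71) = 0.71
(α -> β) -> γ = min(1, 1 − 0.71 + 0.69) = min(1, 0.98) = 0.98
((α -> β) -> γ) -> δ = min(1, 1 − 0.98 + 0.63) = min(1, 0.65) = 0.65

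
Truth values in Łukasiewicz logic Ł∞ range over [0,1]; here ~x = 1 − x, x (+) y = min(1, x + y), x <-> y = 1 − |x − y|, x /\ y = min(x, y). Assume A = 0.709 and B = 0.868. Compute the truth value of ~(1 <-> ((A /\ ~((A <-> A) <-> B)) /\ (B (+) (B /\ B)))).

0.868

A <-> A = 1 − |0.709 − 0.709| = 1 − 0.000 = 1.000
(A <-> A) <-> B = 1 − |1.000 − 0.868| = 1 − 0.132 = 0.868
~((A <-> A) <-> B) = 1 − 0.868 = 0.132
A /\ ~((A <-> A) <-> B) = min(0.709, 0.132) = 0.132
B /\ B = min(0.868, 0.868) = 0.868
B (+) (B /\ B) = min(1, 0.868 + 0.868) = min(1, 1.736) = 1.000
(A /\ ~((A <-> A) <-> B)) /\ (B (+) (B /\ B)) = min(0.132, 1.000) = 0.132
1 <-> ((A /\ ~((A <-> A) <-> B)) /\ (B (+) (B /\ B))) = 1 − |1.000 − 0.132| = 1 − 0.868 = 0.132
~(1 <-> ((A /\ ~((A <-> A) <-> B)) /\ (B (+) (B /\ B)))) = 1 − 0.132 = 0.868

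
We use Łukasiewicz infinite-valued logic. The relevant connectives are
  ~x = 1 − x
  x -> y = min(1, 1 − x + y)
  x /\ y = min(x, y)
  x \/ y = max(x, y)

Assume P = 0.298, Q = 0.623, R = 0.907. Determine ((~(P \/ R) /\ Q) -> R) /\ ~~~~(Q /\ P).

P \/ R = max(0.298, 0.907) = 0.907
~(P \/ R) = 1 − 0.907 = 0.093
~(P \/ R) /\ Q = min(0.093, 0.623) = 0.093
(~(P \/ R) /\ Q) -> R = min(1, 1 − 0.093 + 0.907) = min(1, 1.814) = 1.000
Q /\ P = min(0.623, 0.298) = 0.298
~(Q /\ P) = 1 − 0.298 = 0.702
~~(Q /\ P) = 1 − 0.702 = 0.298
~~~(Q /\ P) = 1 − 0.298 = 0.702
~~~~(Q /\ P) = 1 − 0.702 = 0.298
((~(P \/ R) /\ Q) -> R) /\ ~~~~(Q /\ P) = min(1.000, 0.298) = 0.298

0.298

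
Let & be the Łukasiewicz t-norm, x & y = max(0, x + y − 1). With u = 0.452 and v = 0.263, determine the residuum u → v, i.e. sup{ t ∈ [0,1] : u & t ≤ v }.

0.811

The residuum of the Łukasiewicz t-norm gives the supremum: min(1, 1 − 0.452 + 0.263).
1 − 0.452 + 0.263 = 0.811, so t = min(1, 0.811) = 0.811.
Check: 0.452 & 0.811 = max(0, 0.263) = 0.263 ≤ 0.263.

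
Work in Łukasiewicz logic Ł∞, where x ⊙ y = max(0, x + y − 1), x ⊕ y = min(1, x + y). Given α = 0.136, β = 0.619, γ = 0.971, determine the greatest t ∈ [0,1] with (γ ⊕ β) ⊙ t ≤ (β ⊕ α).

0.755

γ ⊕ β = min(1, 0.971 + 0.619) = min(1, 1.590) = 1.000
So the left factor is γ ⊕ β = 1.000.
β ⊕ α = min(1, 0.619 + 0.136) = min(1, 0.755) = 0.755
So the right-hand bound is β ⊕ α = 0.755.
The residuum of the Łukasiewicz t-norm gives the supremum: min(1, 1 − 1.000 + 0.755).
1 − 1.000 + 0.755 = 0.755, so t = min(1, 0.755) = 0.755.
Check: 1.000 ⊙ 0.755 = max(0, 0.755) = 0.755 ≤ 0.755.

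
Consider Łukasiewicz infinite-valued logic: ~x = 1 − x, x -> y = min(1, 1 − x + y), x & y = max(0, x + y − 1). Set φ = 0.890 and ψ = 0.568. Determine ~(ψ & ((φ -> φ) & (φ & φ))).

0.652

φ -> φ = min(1, 1 − 0.890 + 0.890) = min(1, 1.000) = 1.000
φ & φ = max(0, 0.890 + 0.890 − 1) = max(0, 0.780) = 0.780
(φ -> φ) & (φ & φ) = max(0, 1.000 + 0.780 − 1) = max(0, 0.780) = 0.780
ψ & ((φ -> φ) & (φ & φ)) = max(0, 0.568 + 0.780 − 1) = max(0, 0.348) = 0.348
~(ψ & ((φ -> φ) & (φ & φ))) = 1 − 0.348 = 0.652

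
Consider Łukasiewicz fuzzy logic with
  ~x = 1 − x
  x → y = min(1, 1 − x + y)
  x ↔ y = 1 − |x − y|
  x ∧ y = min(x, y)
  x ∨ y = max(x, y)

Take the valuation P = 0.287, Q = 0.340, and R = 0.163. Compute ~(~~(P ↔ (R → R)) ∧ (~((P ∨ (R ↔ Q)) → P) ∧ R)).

R → R = min(1, 1 − 0.163 + 0.163) = min(1, 1.000) = 1.000
P ↔ (R → R) = 1 − |0.287 − 1.000| = 1 − 0.713 = 0.287
~(P ↔ (R → R)) = 1 − 0.287 = 0.713
~~(P ↔ (R → R)) = 1 − 0.713 = 0.287
R ↔ Q = 1 − |0.163 − 0.340| = 1 − 0.177 = 0.823
P ∨ (R ↔ Q) = max(0.287, 0.823) = 0.823
(P ∨ (R ↔ Q)) → P = min(1, 1 − 0.823 + 0.287) = min(1, 0.464) = 0.464
~((P ∨ (R ↔ Q)) → P) = 1 − 0.464 = 0.536
~((P ∨ (R ↔ Q)) → P) ∧ R = min(0.536, 0.163) = 0.163
~~(P ↔ (R → R)) ∧ (~((P ∨ (R ↔ Q)) → P) ∧ R) = min(0.287, 0.163) = 0.163
~(~~(P ↔ (R → R)) ∧ (~((P ∨ (R ↔ Q)) → P) ∧ R)) = 1 − 0.163 = 0.837

0.837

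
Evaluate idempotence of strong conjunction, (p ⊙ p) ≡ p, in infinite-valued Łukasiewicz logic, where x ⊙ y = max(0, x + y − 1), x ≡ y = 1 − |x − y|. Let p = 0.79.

0.79

p ⊙ p = max(0, 0.79 + 0.79 − 1) = max(0, 0.58) = 0.58
(p ⊙ p) ≡ p = 1 − |0.58 − 0.79| = 1 − 0.21 = 0.79
(The value 0.79 < 1 shows this instance is not satisfied; fails in Ł∞ since a ⊗ a = max(0, 2a−1) ≠ a in general.)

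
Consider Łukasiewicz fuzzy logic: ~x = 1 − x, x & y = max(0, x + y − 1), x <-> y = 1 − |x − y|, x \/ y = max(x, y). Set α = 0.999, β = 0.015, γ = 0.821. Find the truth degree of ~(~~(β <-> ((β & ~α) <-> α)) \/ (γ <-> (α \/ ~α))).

0.014

~α = 1 − 0.999 = 0.001
β & ~α = max(0, 0.015 + 0.001 − 1) = max(0, -0.984) = 0.000
(β & ~α) <-> α = 1 − |0.000 − 0.999| = 1 − 0.999 = 0.001
β <-> ((β & ~α) <-> α) = 1 − |0.015 − 0.001| = 1 − 0.014 = 0.986
~(β <-> ((β & ~α) <-> α)) = 1 − 0.986 = 0.014
~~(β <-> ((β & ~α) <-> α)) = 1 − 0.014 = 0.986
α \/ ~α = max(0.999, 0.001) = 0.999
γ <-> (α \/ ~α) = 1 − |0.821 − 0.999| = 1 − 0.178 = 0.822
~~(β <-> ((β & ~α) <-> α)) \/ (γ <-> (α \/ ~α)) = max(0.986, 0.822) = 0.986
~(~~(β <-> ((β & ~α) <-> α)) \/ (γ <-> (α \/ ~α))) = 1 − 0.986 = 0.014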